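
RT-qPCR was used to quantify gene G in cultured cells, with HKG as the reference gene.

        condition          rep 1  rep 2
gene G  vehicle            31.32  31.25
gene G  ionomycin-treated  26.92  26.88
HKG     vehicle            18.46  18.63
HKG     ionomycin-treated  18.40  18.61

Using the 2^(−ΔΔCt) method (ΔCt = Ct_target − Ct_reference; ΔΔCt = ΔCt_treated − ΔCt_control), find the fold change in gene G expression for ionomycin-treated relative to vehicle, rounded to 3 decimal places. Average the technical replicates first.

20.322

Mean Ct: gene G vehicle 31.285; gene G ionomycin-treated 26.900; HKG vehicle 18.545; HKG ionomycin-treated 18.505
ΔCt(vehicle) = 31.285 − 18.545 = 12.740
ΔCt(ionomycin-treated) = 26.900 − 18.505 = 8.395
ΔΔCt = 8.395 − 12.740 = -4.345
Fold change = 2^(−(-4.345)) = 2^4.345 = 20.3224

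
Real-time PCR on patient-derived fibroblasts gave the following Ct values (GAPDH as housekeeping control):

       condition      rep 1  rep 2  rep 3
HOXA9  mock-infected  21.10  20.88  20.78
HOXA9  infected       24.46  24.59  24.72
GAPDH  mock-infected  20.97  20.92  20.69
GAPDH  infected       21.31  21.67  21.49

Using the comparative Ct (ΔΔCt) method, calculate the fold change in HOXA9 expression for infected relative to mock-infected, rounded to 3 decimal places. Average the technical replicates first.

Mean Ct: HOXA9 mock-infected 20.920; HOXA9 infected 24.590; GAPDH mock-infected 20.860; GAPDH infected 21.490
ΔCt(mock-infected) = 20.920 − 20.860 = 0.060
ΔCt(infected) = 24.590 − 21.490 = 3.100
ΔΔCt = 3.100 − 0.060 = 3.040
Fold change = 2^(−3.040) = 0.1216

0.122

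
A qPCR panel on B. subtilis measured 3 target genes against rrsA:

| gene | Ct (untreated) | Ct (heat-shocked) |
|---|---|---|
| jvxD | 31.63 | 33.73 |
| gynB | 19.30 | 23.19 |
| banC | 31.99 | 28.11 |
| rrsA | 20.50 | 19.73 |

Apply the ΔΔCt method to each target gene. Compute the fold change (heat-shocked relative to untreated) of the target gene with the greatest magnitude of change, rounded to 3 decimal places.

jvxD: ΔΔCt = (33.73−19.73) − (31.63−20.50) = 14.00 − 11.13 = 2.87; fold change = 2^-2.87 = 0.137
gynB: ΔΔCt = (23.19−19.73) − (19.30−20.50) = 3.46 − (-1.20) = 4.66; fold change = 2^-4.66 = 0.040
banC: ΔΔCt = (28.11−19.73) − (31.99−20.50) = 8.38 − 11.49 = -3.11; fold change = 2^3.11 = 8.634
gynB has the largest |ΔΔCt| = 4.66.

0.040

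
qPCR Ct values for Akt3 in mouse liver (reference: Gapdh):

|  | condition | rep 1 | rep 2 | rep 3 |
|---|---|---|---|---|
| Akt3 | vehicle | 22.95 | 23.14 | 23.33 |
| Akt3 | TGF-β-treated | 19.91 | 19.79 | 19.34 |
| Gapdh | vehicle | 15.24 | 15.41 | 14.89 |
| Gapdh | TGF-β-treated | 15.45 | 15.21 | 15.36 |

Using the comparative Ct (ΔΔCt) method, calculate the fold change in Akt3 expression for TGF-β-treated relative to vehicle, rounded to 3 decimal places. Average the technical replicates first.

12.295

Mean Ct: Akt3 vehicle 23.140; Akt3 TGF-β-treated 19.680; Gapdh vehicle 15.180; Gapdh TGF-β-treated 15.340
ΔCt(vehicle) = 23.140 − 15.180 = 7.960
ΔCt(TGF-β-treated) = 19.680 − 15.340 = 4.340
ΔΔCt = 4.340 − 7.960 = -3.620
Fold change = 2^(−(-3.620)) = 2^3.620 = 12.2950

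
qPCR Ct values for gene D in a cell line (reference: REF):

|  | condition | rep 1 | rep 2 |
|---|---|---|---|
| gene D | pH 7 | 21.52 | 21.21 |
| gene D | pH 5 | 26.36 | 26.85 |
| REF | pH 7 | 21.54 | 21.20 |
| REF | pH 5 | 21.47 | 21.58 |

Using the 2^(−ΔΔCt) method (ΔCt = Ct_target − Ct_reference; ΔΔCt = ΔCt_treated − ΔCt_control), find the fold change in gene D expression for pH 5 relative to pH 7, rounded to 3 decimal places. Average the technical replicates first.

0.029

Mean Ct: gene D pH 7 21.365; gene D pH 5 26.605; REF pH 7 21.370; REF pH 5 21.525
ΔCt(pH 7) = 21.365 − 21.370 = -0.005
ΔCt(pH 5) = 26.605 − 21.525 = 5.080
ΔΔCt = 5.080 − (-0.005) = 5.085
Fold change = 2^(−5.085) = 0.0295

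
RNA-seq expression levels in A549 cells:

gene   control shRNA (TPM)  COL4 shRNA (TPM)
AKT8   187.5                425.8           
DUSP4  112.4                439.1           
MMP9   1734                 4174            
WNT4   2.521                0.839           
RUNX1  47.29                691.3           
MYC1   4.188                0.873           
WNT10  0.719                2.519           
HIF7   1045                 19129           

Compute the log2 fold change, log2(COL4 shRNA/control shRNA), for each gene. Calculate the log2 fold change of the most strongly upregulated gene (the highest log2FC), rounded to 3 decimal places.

log2(425.8/187.5) = 1.183  (AKT8)
log2(439.1/112.4) = 1.966  (DUSP4)
log2(4174/1734) = 1.267  (MMP9)
log2(0.839/2.521) = -1.587  (WNT4)
log2(691.3/47.29) = 3.870  (RUNX1)
log2(0.873/4.188) = -2.262  (MYC1)
log2(2.519/0.719) = 1.809  (WNT10)
log2(19129/1045) = 4.194  (HIF7)
HIF7 is most strongly upregulated.

4.194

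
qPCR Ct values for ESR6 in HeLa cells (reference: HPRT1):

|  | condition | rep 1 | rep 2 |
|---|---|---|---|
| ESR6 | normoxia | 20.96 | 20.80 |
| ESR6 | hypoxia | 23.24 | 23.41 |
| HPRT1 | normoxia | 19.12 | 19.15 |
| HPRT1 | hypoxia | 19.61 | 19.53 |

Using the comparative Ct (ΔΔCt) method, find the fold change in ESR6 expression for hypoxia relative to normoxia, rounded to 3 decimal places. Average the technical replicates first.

0.248

Mean Ct: ESR6 normoxia 20.880; ESR6 hypoxia 23.325; HPRT1 normoxia 19.135; HPRT1 hypoxia 19.570
ΔCt(normoxia) = 20.880 − 19.135 = 1.745
ΔCt(hypoxia) = 23.325 − 19.570 = 3.755
ΔΔCt = 3.755 − 1.745 = 2.010
Fold change = 2^(−2.010) = 0.2483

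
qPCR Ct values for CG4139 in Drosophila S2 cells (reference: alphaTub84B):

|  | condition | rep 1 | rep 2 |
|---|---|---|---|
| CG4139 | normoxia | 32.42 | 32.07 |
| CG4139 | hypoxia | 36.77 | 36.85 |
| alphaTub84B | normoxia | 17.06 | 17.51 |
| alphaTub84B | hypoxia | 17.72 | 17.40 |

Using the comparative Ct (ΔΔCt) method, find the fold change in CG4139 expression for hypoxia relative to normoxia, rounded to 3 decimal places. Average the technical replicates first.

Mean Ct: CG4139 normoxia 32.245; CG4139 hypoxia 36.810; alphaTub84B normoxia 17.285; alphaTub84B hypoxia 17.560
ΔCt(normoxia) = 32.245 − 17.285 = 14.960
ΔCt(hypoxia) = 36.810 − 17.560 = 19.250
ΔΔCt = 19.250 − 14.960 = 4.290
Fold change = 2^(−4.290) = 0.0511

0.051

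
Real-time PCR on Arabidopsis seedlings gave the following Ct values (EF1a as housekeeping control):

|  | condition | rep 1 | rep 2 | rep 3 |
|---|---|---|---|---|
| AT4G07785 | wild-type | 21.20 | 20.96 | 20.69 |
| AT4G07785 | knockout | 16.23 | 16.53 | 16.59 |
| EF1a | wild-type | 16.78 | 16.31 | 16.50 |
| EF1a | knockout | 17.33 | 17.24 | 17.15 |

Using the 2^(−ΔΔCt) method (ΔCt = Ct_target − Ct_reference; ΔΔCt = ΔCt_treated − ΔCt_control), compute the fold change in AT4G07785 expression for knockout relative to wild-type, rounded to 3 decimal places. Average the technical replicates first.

Mean Ct: AT4G07785 wild-type 20.950; AT4G07785 knockout 16.450; EF1a wild-type 16.530; EF1a knockout 17.240
ΔCt(wild-type) = 20.950 − 16.530 = 4.420
ΔCt(knockout) = 16.450 − 17.240 = -0.790
ΔΔCt = -0.790 − 4.420 = -5.210
Fold change = 2^(−(-5.210)) = 2^5.210 = 37.0140

37.014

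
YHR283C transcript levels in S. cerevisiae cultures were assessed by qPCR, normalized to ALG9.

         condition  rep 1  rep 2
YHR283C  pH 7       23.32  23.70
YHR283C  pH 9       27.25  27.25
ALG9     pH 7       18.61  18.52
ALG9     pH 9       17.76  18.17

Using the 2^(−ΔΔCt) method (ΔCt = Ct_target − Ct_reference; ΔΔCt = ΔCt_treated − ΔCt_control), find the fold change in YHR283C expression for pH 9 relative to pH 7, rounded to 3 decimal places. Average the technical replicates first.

0.049

Mean Ct: YHR283C pH 7 23.510; YHR283C pH 9 27.250; ALG9 pH 7 18.565; ALG9 pH 9 17.965
ΔCt(pH 7) = 23.510 − 18.565 = 4.945
ΔCt(pH 9) = 27.250 − 17.965 = 9.285
ΔΔCt = 9.285 − 4.945 = 4.340
Fold change = 2^(−4.340) = 0.0494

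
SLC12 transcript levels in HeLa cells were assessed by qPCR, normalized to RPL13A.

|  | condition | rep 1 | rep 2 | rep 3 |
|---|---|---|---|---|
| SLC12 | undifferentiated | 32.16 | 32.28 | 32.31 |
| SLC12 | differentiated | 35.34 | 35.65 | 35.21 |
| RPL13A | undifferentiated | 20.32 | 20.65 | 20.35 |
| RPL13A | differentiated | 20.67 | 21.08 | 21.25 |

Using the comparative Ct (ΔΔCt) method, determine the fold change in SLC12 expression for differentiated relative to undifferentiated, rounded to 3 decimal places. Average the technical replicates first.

Mean Ct: SLC12 undifferentiated 32.250; SLC12 differentiated 35.400; RPL13A undifferentiated 20.440; RPL13A differentiated 21.000
ΔCt(undifferentiated) = 32.250 − 20.440 = 11.810
ΔCt(differentiated) = 35.400 − 21.000 = 14.400
ΔΔCt = 14.400 − 11.810 = 2.590
Fold change = 2^(−2.590) = 0.1661

0.166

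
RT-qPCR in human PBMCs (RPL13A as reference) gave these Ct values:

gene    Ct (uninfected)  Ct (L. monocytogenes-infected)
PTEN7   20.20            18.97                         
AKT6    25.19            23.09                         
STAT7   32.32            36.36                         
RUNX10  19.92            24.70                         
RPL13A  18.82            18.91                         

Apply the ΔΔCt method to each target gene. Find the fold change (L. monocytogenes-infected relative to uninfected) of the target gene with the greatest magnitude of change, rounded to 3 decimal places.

PTEN7: ΔΔCt = (18.97−18.91) − (20.20−18.82) = 0.06 − 1.38 = -1.32; fold change = 2^1.32 = 2.497
AKT6: ΔΔCt = (23.09−18.91) − (25.19−18.82) = 4.18 − 6.37 = -2.19; fold change = 2^2.19 = 4.563
STAT7: ΔΔCt = (36.36−18.91) − (32.32−18.82) = 17.45 − 13.50 = 3.95; fold change = 2^-3.95 = 0.065
RUNX10: ΔΔCt = (24.70−18.91) − (19.92−18.82) = 5.79 − 1.10 = 4.69; fold change = 2^-4.69 = 0.039
RUNX10 has the largest |ΔΔCt| = 4.69.

0.039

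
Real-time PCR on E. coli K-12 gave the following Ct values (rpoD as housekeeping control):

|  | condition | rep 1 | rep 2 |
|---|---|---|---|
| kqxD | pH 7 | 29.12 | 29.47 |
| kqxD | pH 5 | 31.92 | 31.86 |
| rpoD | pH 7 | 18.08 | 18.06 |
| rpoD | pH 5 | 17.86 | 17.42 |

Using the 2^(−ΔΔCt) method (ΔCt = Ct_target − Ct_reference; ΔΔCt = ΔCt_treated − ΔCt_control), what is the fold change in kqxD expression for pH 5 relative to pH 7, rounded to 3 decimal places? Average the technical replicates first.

0.123

Mean Ct: kqxD pH 7 29.295; kqxD pH 5 31.890; rpoD pH 7 18.070; rpoD pH 5 17.640
ΔCt(pH 7) = 29.295 − 18.070 = 11.225
ΔCt(pH 5) = 31.890 − 17.640 = 14.250
ΔΔCt = 14.250 − 11.225 = 3.025
Fold change = 2^(−3.025) = 0.1229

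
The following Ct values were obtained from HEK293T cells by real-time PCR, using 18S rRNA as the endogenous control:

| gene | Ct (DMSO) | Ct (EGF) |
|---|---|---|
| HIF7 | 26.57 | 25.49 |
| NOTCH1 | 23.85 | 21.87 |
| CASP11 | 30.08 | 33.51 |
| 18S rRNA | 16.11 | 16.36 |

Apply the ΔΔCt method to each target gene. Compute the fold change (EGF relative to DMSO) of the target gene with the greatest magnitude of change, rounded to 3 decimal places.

HIF7: ΔΔCt = (25.49−16.36) − (26.57−16.11) = 9.13 − 10.46 = -1.33; fold change = 2^1.33 = 2.514
NOTCH1: ΔΔCt = (21.87−16.36) − (23.85−16.11) = 5.51 − 7.74 = -2.23; fold change = 2^2.23 = 4.691
CASP11: ΔΔCt = (33.51−16.36) − (30.08−16.11) = 17.15 − 13.97 = 3.18; fold change = 2^-3.18 = 0.110
CASP11 has the largest |ΔΔCt| = 3.18.

0.110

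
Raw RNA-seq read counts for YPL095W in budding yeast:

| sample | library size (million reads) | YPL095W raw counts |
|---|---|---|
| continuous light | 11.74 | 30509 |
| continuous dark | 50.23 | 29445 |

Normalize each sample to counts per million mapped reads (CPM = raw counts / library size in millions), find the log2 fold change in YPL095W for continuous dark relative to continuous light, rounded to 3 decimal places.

CPM(continuous light) = 30509 / 11.74 = 2598.7223
CPM(continuous dark) = 29445 / 50.23 = 586.2035
Fold change = 586.2035 / 2598.7223 = 0.22557
log2(0.22557) = -2.1483

-2.148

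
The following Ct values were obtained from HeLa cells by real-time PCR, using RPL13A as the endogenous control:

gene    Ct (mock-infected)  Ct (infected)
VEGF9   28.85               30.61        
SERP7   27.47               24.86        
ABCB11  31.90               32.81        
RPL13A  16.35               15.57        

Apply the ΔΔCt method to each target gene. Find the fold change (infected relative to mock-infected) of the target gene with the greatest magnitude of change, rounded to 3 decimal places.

0.172

VEGF9: ΔΔCt = (30.61−15.57) − (28.85−16.35) = 15.04 − 12.50 = 2.54; fold change = 2^-2.54 = 0.172
SERP7: ΔΔCt = (24.86−15.57) − (27.47−16.35) = 9.29 − 11.12 = -1.83; fold change = 2^1.83 = 3.555
ABCB11: ΔΔCt = (32.81−15.57) − (31.90−16.35) = 17.24 − 15.55 = 1.69; fold change = 2^-1.69 = 0.310
VEGF9 has the largest |ΔΔCt| = 2.54.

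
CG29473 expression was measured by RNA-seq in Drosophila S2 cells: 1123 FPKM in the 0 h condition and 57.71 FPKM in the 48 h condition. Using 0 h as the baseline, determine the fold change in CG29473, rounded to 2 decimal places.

Fold change = 57.71 / 1123 = 0.051
CG29473 is downregulated.

0.05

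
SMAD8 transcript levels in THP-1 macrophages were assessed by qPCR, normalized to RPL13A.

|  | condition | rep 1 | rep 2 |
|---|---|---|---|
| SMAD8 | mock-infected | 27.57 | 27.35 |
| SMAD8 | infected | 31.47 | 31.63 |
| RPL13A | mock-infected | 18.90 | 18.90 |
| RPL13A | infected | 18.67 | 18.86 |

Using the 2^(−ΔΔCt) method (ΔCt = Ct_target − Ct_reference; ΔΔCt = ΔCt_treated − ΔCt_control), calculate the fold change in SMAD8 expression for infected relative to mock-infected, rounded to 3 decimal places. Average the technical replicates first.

0.053

Mean Ct: SMAD8 mock-infected 27.460; SMAD8 infected 31.550; RPL13A mock-infected 18.900; RPL13A infected 18.765
ΔCt(mock-infected) = 27.460 − 18.900 = 8.560
ΔCt(infected) = 31.550 − 18.765 = 12.785
ΔΔCt = 12.785 − 8.560 = 4.225
Fold change = 2^(−4.225) = 0.0535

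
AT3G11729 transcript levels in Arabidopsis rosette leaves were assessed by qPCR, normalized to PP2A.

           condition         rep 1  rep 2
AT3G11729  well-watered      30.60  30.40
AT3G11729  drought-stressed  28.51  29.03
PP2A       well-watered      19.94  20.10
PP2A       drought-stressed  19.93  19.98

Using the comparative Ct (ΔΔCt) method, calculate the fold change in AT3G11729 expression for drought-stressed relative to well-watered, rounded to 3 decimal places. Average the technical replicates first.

Mean Ct: AT3G11729 well-watered 30.500; AT3G11729 drought-stressed 28.770; PP2A well-watered 20.020; PP2A drought-stressed 19.955
ΔCt(well-watered) = 30.500 − 20.020 = 10.480
ΔCt(drought-stressed) = 28.770 − 19.955 = 8.815
ΔΔCt = 8.815 − 10.480 = -1.665
Fold change = 2^(−(-1.665)) = 2^1.665 = 3.1711

3.171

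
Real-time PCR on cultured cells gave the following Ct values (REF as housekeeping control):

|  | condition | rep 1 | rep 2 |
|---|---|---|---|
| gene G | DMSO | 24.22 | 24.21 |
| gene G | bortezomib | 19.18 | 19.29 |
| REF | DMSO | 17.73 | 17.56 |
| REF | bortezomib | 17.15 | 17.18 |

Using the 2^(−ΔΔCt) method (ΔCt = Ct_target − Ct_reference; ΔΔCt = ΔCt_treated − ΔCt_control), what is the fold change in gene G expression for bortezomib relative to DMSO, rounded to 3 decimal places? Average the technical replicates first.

22.627

Mean Ct: gene G DMSO 24.215; gene G bortezomib 19.235; REF DMSO 17.645; REF bortezomib 17.165
ΔCt(DMSO) = 24.215 − 17.645 = 6.570
ΔCt(bortezomib) = 19.235 − 17.165 = 2.070
ΔΔCt = 2.070 − 6.570 = -4.500
Fold change = 2^(−(-4.500)) = 2^4.500 = 22.6274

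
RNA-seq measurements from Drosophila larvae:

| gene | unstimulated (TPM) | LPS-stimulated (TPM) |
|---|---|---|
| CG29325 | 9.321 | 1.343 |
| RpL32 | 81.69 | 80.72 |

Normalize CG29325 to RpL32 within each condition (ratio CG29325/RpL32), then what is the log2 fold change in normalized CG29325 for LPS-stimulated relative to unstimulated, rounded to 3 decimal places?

-2.778

CG29325/RpL32 (unstimulated) = 9.321 / 81.69 = 0.1141
CG29325/RpL32 (LPS-stimulated) = 1.343 / 80.72 = 0.016638
Fold change = 0.016638 / 0.1141 = 0.1458
log2(0.1458) = -2.7778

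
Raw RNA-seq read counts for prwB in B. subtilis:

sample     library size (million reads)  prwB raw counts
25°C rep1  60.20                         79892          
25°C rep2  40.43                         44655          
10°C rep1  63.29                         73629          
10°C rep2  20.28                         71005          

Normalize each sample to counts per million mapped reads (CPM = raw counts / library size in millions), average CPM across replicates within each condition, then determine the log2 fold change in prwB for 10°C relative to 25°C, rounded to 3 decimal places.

0.940

CPM(25°C rep1) = 79892 / 60.20 = 1327.1096
CPM(25°C rep2) = 44655 / 40.43 = 1104.5016
CPM(10°C rep1) = 73629 / 63.29 = 1163.3591
CPM(10°C rep2) = 71005 / 20.28 = 3501.2327
mean CPM(25°C) = 1215.8056; mean CPM(10°C) = 2332.2959
Fold change = 2332.2959 / 1215.8056 = 1.91831
log2(1.91831) = 0.9398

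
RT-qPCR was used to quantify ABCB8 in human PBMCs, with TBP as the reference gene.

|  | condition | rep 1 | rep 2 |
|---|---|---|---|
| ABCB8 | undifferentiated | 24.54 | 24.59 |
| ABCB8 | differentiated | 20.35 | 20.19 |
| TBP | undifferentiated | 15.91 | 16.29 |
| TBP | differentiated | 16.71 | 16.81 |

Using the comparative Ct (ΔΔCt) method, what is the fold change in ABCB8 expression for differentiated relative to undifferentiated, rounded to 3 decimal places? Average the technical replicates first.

Mean Ct: ABCB8 undifferentiated 24.565; ABCB8 differentiated 20.270; TBP undifferentiated 16.100; TBP differentiated 16.760
ΔCt(undifferentiated) = 24.565 − 16.100 = 8.465
ΔCt(differentiated) = 20.270 − 16.760 = 3.510
ΔΔCt = 3.510 − 8.465 = -4.955
Fold change = 2^(−(-4.955)) = 2^4.955 = 31.0173

31.017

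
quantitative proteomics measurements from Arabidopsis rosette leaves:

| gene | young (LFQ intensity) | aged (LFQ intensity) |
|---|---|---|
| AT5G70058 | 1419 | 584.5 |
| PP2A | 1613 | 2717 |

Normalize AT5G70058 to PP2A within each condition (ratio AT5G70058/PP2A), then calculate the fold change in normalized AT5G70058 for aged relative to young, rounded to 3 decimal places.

0.245

AT5G70058/PP2A (young) = 1419 / 1613 = 0.87973
AT5G70058/PP2A (aged) = 584.5 / 2717 = 0.21513
Fold change = 0.21513 / 0.87973 = 0.2445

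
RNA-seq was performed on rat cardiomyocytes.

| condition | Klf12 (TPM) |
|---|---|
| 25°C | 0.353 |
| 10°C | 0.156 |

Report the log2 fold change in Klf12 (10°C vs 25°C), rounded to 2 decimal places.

-1.18

Fold change = 0.156 / 0.353 = 0.4419
log2(0.4419) = -1.178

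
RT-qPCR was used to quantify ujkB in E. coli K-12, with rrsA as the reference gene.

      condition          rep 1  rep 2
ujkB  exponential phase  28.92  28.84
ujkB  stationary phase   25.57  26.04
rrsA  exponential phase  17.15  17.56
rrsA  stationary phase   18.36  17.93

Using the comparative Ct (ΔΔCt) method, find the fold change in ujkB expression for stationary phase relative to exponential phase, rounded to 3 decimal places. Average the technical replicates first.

Mean Ct: ujkB exponential phase 28.880; ujkB stationary phase 25.805; rrsA exponential phase 17.355; rrsA stationary phase 18.145
ΔCt(exponential phase) = 28.880 − 17.355 = 11.525
ΔCt(stationary phase) = 25.805 − 18.145 = 7.660
ΔΔCt = 7.660 − 11.525 = -3.865
Fold change = 2^(−(-3.865)) = 2^3.865 = 14.5707

14.571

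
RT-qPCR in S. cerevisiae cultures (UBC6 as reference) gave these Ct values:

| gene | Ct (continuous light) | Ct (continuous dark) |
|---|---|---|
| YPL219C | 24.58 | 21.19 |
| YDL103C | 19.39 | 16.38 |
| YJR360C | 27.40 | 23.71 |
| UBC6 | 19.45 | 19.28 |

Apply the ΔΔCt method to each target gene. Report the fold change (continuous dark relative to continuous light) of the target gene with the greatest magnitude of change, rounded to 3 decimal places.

11.472

YPL219C: ΔΔCt = (21.19−19.28) − (24.58−19.45) = 1.91 − 5.13 = -3.22; fold change = 2^3.22 = 9.318
YDL103C: ΔΔCt = (16.38−19.28) − (19.39−19.45) = -2.90 − (-0.06) = -2.84; fold change = 2^2.84 = 7.160
YJR360C: ΔΔCt = (23.71−19.28) − (27.40−19.45) = 4.43 − 7.95 = -3.52; fold change = 2^3.52 = 11.472
YJR360C has the largest |ΔΔCt| = 3.52.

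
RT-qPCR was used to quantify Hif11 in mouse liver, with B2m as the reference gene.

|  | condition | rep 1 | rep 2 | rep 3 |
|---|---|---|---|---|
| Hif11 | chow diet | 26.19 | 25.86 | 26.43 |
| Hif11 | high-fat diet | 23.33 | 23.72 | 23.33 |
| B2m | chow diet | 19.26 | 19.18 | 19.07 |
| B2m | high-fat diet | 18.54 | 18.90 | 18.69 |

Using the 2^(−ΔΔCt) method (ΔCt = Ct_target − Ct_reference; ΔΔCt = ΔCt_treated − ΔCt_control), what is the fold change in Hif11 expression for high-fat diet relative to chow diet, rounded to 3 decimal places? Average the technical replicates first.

Mean Ct: Hif11 chow diet 26.160; Hif11 high-fat diet 23.460; B2m chow diet 19.170; B2m high-fat diet 18.710
ΔCt(chow diet) = 26.160 − 19.170 = 6.990
ΔCt(high-fat diet) = 23.460 − 18.710 = 4.750
ΔΔCt = 4.750 − 6.990 = -2.240
Fold change = 2^(−(-2.240)) = 2^2.240 = 4.7240

4.724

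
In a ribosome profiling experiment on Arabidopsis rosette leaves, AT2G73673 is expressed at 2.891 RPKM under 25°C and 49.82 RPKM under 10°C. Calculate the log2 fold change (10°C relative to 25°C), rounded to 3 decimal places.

4.107

Fold change = 49.82 / 2.891 = 17.2328
log2(17.2328) = 4.1071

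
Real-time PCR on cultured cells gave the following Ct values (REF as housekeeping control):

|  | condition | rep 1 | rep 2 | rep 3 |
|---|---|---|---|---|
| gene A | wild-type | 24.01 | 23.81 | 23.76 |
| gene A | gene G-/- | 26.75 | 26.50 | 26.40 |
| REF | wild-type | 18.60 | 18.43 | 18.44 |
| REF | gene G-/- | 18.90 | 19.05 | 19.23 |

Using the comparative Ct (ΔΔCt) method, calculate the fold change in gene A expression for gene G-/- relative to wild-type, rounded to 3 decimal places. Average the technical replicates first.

0.230

Mean Ct: gene A wild-type 23.860; gene A gene G-/- 26.550; REF wild-type 18.490; REF gene G-/- 19.060
ΔCt(wild-type) = 23.860 − 18.490 = 5.370
ΔCt(gene G-/-) = 26.550 − 19.060 = 7.490
ΔΔCt = 7.490 − 5.370 = 2.120
Fold change = 2^(−2.120) = 0.2300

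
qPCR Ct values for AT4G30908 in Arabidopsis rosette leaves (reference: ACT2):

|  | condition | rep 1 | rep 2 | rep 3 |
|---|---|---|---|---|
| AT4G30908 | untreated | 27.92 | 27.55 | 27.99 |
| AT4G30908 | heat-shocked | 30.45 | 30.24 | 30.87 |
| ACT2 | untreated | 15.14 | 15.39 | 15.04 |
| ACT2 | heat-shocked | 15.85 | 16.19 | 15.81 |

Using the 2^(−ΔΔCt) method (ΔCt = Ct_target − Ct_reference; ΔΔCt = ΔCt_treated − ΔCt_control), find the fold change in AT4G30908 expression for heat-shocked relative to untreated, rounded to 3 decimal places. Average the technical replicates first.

0.261

Mean Ct: AT4G30908 untreated 27.820; AT4G30908 heat-shocked 30.520; ACT2 untreated 15.190; ACT2 heat-shocked 15.950
ΔCt(untreated) = 27.820 − 15.190 = 12.630
ΔCt(heat-shocked) = 30.520 − 15.950 = 14.570
ΔΔCt = 14.570 − 12.630 = 1.940
Fold change = 2^(−1.940) = 0.2606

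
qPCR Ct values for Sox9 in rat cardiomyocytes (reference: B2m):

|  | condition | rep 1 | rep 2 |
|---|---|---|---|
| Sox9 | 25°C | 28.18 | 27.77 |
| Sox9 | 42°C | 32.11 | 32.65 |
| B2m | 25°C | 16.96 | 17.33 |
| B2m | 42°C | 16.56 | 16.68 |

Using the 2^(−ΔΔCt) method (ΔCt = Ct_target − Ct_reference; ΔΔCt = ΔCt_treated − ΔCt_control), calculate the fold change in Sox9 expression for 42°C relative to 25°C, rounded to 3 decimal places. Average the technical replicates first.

Mean Ct: Sox9 25°C 27.975; Sox9 42°C 32.380; B2m 25°C 17.145; B2m 42°C 16.620
ΔCt(25°C) = 27.975 − 17.145 = 10.830
ΔCt(42°C) = 32.380 − 16.620 = 15.760
ΔΔCt = 15.760 − 10.830 = 4.930
Fold change = 2^(−4.930) = 0.0328

0.033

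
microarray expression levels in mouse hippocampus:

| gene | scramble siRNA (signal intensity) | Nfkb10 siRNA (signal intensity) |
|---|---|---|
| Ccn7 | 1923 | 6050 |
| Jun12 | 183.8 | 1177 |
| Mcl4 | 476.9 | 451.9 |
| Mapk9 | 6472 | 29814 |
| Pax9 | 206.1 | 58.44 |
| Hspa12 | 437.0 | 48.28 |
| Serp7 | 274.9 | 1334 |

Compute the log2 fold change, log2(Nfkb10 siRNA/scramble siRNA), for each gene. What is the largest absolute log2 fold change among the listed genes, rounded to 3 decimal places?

3.178

log2(6050/1923) = 1.654  (Ccn7)
log2(1177/183.8) = 2.679  (Jun12)
log2(451.9/476.9) = -0.078  (Mcl4)
log2(29814/6472) = 2.204  (Mapk9)
log2(58.44/206.1) = -1.818  (Pax9)
log2(48.28/437.0) = -3.178  (Hspa12)
log2(1334/274.9) = 2.279  (Serp7)
The largest magnitude belongs to Hspa12.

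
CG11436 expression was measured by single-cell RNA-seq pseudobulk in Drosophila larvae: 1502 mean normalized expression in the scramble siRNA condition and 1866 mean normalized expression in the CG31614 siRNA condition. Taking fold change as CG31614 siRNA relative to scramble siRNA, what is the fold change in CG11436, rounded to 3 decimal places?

1.242

Fold change = 1866 / 1502 = 1.2423
CG11436 is upregulated.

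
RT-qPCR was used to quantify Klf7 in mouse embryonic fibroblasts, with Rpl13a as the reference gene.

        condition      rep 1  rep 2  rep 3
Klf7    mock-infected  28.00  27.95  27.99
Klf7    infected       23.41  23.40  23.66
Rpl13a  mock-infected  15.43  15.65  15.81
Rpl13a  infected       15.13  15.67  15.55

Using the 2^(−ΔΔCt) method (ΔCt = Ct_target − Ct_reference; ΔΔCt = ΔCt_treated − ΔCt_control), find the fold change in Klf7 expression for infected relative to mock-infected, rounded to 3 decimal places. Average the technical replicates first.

19.835

Mean Ct: Klf7 mock-infected 27.980; Klf7 infected 23.490; Rpl13a mock-infected 15.630; Rpl13a infected 15.450
ΔCt(mock-infected) = 27.980 − 15.630 = 12.350
ΔCt(infected) = 23.490 − 15.450 = 8.040
ΔΔCt = 8.040 − 12.350 = -4.310
Fold change = 2^(−(-4.310)) = 2^4.310 = 19.8353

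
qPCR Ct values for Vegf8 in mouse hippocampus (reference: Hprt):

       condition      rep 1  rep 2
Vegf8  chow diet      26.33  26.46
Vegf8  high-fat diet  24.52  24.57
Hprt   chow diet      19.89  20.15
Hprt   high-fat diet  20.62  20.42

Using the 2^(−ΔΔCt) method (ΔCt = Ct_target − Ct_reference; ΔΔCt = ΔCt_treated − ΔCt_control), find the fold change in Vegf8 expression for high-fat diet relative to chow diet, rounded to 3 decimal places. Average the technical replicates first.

5.098

Mean Ct: Vegf8 chow diet 26.395; Vegf8 high-fat diet 24.545; Hprt chow diet 20.020; Hprt high-fat diet 20.520
ΔCt(chow diet) = 26.395 − 20.020 = 6.375
ΔCt(high-fat diet) = 24.545 − 20.520 = 4.025
ΔΔCt = 4.025 − 6.375 = -2.350
Fold change = 2^(−(-2.350)) = 2^2.350 = 5.0982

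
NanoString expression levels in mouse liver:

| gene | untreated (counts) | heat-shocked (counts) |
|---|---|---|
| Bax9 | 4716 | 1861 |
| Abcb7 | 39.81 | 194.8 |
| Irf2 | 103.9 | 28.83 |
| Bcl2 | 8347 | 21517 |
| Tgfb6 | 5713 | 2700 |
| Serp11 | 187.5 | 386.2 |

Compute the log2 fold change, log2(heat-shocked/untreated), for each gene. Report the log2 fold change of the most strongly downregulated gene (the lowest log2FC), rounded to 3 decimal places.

-1.850

log2(1861/4716) = -1.341  (Bax9)
log2(194.8/39.81) = 2.291  (Abcb7)
log2(28.83/103.9) = -1.850  (Irf2)
log2(21517/8347) = 1.366  (Bcl2)
log2(2700/5713) = -1.081  (Tgfb6)
log2(386.2/187.5) = 1.042  (Serp11)
Irf2 is most strongly downregulated.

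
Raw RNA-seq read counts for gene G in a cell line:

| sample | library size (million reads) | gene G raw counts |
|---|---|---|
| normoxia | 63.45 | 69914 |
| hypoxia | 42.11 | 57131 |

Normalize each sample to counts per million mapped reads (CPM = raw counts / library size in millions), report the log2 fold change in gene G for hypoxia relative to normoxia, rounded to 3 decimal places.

CPM(normoxia) = 69914 / 63.45 = 1101.8755
CPM(hypoxia) = 57131 / 42.11 = 1356.7086
Fold change = 1356.7086 / 1101.8755 = 1.23127
log2(1.23127) = 0.3001

0.300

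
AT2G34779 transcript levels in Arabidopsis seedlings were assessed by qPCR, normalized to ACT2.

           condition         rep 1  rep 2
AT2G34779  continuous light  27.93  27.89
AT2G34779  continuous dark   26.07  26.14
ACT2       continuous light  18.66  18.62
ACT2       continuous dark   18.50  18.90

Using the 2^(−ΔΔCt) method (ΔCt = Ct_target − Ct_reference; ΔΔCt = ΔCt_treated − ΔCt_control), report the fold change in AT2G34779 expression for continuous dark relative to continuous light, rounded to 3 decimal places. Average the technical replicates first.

Mean Ct: AT2G34779 continuous light 27.910; AT2G34779 continuous dark 26.105; ACT2 continuous light 18.640; ACT2 continuous dark 18.700
ΔCt(continuous light) = 27.910 − 18.640 = 9.270
ΔCt(continuous dark) = 26.105 − 18.700 = 7.405
ΔΔCt = 7.405 − 9.270 = -1.865
Fold change = 2^(−(-1.865)) = 2^1.865 = 3.6427

3.643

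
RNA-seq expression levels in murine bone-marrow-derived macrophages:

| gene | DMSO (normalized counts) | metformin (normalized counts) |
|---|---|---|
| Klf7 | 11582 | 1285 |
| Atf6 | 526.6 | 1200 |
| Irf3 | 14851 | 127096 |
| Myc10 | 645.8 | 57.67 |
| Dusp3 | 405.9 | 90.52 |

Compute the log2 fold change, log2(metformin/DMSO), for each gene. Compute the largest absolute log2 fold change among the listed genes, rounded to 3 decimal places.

log2(1285/11582) = -3.172  (Klf7)
log2(1200/526.6) = 1.188  (Atf6)
log2(127096/14851) = 3.097  (Irf3)
log2(57.67/645.8) = -3.485  (Myc10)
log2(90.52/405.9) = -2.165  (Dusp3)
The largest magnitude belongs to Myc10.

3.485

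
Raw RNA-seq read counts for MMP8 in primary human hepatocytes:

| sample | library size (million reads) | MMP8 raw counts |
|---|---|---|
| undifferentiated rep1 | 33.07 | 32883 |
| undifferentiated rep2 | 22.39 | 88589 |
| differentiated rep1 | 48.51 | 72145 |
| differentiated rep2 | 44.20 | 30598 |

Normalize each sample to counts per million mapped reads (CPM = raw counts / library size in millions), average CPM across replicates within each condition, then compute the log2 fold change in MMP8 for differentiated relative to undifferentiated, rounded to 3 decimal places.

CPM(undifferentiated rep1) = 32883 / 33.07 = 994.3453
CPM(undifferentiated rep2) = 88589 / 22.39 = 3956.6324
CPM(differentiated rep1) = 72145 / 48.51 = 1487.2191
CPM(differentiated rep2) = 30598 / 44.20 = 692.2624
mean CPM(undifferentiated) = 2475.4889; mean CPM(differentiated) = 1089.7408
Fold change = 1089.7408 / 2475.4889 = 0.44021
log2(0.44021) = -1.1837

-1.184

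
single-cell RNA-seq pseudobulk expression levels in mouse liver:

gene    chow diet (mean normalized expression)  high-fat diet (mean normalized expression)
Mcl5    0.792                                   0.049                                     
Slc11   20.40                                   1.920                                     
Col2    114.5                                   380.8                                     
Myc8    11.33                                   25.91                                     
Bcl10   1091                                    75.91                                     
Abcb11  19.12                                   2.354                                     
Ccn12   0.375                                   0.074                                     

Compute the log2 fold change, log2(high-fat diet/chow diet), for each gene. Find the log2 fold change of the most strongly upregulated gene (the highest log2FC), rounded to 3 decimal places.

1.734

log2(0.049/0.792) = -4.015  (Mcl5)
log2(1.920/20.40) = -3.409  (Slc11)
log2(380.8/114.5) = 1.734  (Col2)
log2(25.91/11.33) = 1.193  (Myc8)
log2(75.91/1091) = -3.845  (Bcl10)
log2(2.354/19.12) = -3.022  (Abcb11)
log2(0.074/0.375) = -2.341  (Ccn12)
Col2 is most strongly upregulated.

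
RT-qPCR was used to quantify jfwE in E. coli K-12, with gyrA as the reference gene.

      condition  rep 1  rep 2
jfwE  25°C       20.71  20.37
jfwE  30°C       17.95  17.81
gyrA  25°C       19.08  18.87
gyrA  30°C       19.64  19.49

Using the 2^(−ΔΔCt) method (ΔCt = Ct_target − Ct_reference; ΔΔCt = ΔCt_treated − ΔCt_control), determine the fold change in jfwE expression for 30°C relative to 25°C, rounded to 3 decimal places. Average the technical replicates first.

Mean Ct: jfwE 25°C 20.540; jfwE 30°C 17.880; gyrA 25°C 18.975; gyrA 30°C 19.565
ΔCt(25°C) = 20.540 − 18.975 = 1.565
ΔCt(30°C) = 17.880 − 19.565 = -1.685
ΔΔCt = -1.685 − 1.565 = -3.250
Fold change = 2^(−(-3.250)) = 2^3.250 = 9.5137

9.514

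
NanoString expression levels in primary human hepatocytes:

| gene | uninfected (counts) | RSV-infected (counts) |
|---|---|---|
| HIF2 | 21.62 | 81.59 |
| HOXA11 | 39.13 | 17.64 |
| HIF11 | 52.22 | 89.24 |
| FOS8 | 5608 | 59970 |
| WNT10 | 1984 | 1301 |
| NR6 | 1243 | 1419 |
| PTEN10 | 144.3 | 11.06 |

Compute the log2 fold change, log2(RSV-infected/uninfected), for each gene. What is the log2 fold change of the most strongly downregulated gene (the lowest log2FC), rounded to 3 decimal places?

log2(81.59/21.62) = 1.916  (HIF2)
log2(17.64/39.13) = -1.149  (HOXA11)
log2(89.24/52.22) = 0.773  (HIF11)
log2(59970/5608) = 3.419  (FOS8)
log2(1301/1984) = -0.609  (WNT10)
log2(1419/1243) = 0.191  (NR6)
log2(11.06/144.3) = -3.706  (PTEN10)
PTEN10 is most strongly downregulated.

-3.706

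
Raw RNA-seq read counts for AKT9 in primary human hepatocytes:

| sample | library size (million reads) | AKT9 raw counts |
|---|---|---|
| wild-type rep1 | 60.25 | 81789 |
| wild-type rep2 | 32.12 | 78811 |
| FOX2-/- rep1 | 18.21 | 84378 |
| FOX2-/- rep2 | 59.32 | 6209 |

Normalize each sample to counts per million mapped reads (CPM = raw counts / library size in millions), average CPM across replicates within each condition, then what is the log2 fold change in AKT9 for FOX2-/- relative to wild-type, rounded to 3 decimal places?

0.314

CPM(wild-type rep1) = 81789 / 60.25 = 1357.4938
CPM(wild-type rep2) = 78811 / 32.12 = 2453.6426
CPM(FOX2-/- rep1) = 84378 / 18.21 = 4633.6079
CPM(FOX2-/- rep2) = 6209 / 59.32 = 104.6696
mean CPM(wild-type) = 1905.5682; mean CPM(FOX2-/-) = 2369.1387
Fold change = 2369.1387 / 1905.5682 = 1.24327
log2(1.24327) = 0.3141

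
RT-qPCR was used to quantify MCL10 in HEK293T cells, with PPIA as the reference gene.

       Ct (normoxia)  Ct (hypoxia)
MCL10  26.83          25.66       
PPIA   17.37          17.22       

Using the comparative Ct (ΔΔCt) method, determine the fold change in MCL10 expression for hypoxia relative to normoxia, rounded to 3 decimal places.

ΔCt(normoxia) = 26.830 − 17.370 = 9.460
ΔCt(hypoxia) = 25.660 − 17.220 = 8.440
ΔΔCt = 8.440 − 9.460 = -1.020
Fold change = 2^(−(-1.020)) = 2^1.020 = 2.0279

2.028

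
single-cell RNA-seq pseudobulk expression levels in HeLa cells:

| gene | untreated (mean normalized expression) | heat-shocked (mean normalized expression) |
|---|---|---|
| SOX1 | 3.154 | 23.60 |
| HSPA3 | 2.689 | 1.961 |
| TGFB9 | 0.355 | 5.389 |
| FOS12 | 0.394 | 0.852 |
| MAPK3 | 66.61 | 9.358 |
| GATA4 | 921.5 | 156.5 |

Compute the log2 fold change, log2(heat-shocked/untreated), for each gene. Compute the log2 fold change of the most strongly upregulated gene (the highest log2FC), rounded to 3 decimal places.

log2(23.60/3.154) = 2.904  (SOX1)
log2(1.961/2.689) = -0.455  (HSPA3)
log2(5.389/0.355) = 3.924  (TGFB9)
log2(0.852/0.394) = 1.113  (FOS12)
log2(9.358/66.61) = -2.831  (MAPK3)
log2(156.5/921.5) = -2.558  (GATA4)
TGFB9 is most strongly upregulated.

3.924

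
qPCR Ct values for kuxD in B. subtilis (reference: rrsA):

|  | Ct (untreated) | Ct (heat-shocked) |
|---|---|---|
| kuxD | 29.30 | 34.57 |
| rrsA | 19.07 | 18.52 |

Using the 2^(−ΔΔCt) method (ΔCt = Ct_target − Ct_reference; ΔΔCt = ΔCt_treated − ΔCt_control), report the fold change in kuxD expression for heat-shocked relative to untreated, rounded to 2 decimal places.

ΔCt(untreated) = 29.300 − 19.070 = 10.230
ΔCt(heat-shocked) = 34.570 − 18.520 = 16.050
ΔΔCt = 16.050 − 10.230 = 5.820
Fold change = 2^(−5.820) = 0.018

0.02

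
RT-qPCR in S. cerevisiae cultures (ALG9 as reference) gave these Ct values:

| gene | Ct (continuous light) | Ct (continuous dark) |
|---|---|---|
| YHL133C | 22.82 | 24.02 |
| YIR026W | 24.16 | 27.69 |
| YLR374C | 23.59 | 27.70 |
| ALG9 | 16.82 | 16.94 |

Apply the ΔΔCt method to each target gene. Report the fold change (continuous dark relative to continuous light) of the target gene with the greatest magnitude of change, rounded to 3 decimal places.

0.063

YHL133C: ΔΔCt = (24.02−16.94) − (22.82−16.82) = 7.08 − 6.00 = 1.08; fold change = 2^-1.08 = 0.473
YIR026W: ΔΔCt = (27.69−16.94) − (24.16−16.82) = 10.75 − 7.34 = 3.41; fold change = 2^-3.41 = 0.094
YLR374C: ΔΔCt = (27.70−16.94) − (23.59−16.82) = 10.76 − 6.77 = 3.99; fold change = 2^-3.99 = 0.063
YLR374C has the largest |ΔΔCt| = 3.99.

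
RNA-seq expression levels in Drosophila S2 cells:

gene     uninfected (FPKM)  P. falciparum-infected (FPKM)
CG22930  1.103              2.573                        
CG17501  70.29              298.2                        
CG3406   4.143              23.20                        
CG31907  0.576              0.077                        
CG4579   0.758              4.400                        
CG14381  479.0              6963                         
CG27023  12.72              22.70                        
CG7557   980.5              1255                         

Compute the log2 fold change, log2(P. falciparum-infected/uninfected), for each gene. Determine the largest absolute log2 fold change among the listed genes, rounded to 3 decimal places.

log2(2.573/1.103) = 1.222  (CG22930)
log2(298.2/70.29) = 2.085  (CG17501)
log2(23.20/4.143) = 2.485  (CG3406)
log2(0.077/0.576) = -2.903  (CG31907)
log2(4.400/0.758) = 2.537  (CG4579)
log2(6963/479.0) = 3.862  (CG14381)
log2(22.70/12.72) = 0.836  (CG27023)
log2(1255/980.5) = 0.356  (CG7557)
The largest magnitude belongs to CG14381.

3.862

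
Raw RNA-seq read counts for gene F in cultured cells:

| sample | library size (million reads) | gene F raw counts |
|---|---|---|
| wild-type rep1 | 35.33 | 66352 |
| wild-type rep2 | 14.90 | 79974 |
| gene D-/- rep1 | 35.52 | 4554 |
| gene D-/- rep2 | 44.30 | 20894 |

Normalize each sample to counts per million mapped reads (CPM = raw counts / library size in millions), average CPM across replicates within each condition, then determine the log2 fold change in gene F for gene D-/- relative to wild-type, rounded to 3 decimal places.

-3.594

CPM(wild-type rep1) = 66352 / 35.33 = 1878.0640
CPM(wild-type rep2) = 79974 / 14.90 = 5367.3826
CPM(gene D-/- rep1) = 4554 / 35.52 = 128.2095
CPM(gene D-/- rep2) = 20894 / 44.30 = 471.6479
mean CPM(wild-type) = 3622.7233; mean CPM(gene D-/-) = 299.9287
Fold change = 299.9287 / 3622.7233 = 0.08279
log2(0.08279) = -3.5944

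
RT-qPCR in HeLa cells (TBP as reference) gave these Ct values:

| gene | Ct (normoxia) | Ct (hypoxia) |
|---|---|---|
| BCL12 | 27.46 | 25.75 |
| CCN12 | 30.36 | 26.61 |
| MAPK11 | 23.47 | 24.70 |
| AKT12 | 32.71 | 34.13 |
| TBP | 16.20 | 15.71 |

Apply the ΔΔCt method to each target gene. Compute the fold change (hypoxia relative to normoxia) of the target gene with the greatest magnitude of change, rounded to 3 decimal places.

9.580

BCL12: ΔΔCt = (25.75−15.71) − (27.46−16.20) = 10.04 − 11.26 = -1.22; fold change = 2^1.22 = 2.329
CCN12: ΔΔCt = (26.61−15.71) − (30.36−16.20) = 10.90 − 14.16 = -3.26; fold change = 2^3.26 = 9.580
MAPK11: ΔΔCt = (24.70−15.71) − (23.47−16.20) = 8.99 − 7.27 = 1.72; fold change = 2^-1.72 = 0.304
AKT12: ΔΔCt = (34.13−15.71) − (32.71−16.20) = 18.42 − 16.51 = 1.91; fold change = 2^-1.91 = 0.266
CCN12 has the largest |ΔΔCt| = 3.26.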